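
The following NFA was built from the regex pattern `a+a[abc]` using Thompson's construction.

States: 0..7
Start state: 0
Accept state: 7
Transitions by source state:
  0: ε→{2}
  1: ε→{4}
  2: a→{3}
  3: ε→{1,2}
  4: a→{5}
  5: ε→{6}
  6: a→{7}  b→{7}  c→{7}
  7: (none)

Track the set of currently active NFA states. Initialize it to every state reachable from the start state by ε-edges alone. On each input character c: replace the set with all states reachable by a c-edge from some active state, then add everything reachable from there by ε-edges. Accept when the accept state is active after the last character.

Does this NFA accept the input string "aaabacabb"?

start: ε-closure({0}) = {0,2}
'a' @ 1: {1,2,3,4}
'a' @ 2: {1,2,3,4,5,6}
'a' @ 3: {1,2,3,4,5,6,7}  ✓accept
'b' @ 4: {7}  ✓accept
'a' @ 5: {}  — dead — no transitions
rest 'cabb' ignored (set empty)
end set {} — state 7 not in

Answer: REJECT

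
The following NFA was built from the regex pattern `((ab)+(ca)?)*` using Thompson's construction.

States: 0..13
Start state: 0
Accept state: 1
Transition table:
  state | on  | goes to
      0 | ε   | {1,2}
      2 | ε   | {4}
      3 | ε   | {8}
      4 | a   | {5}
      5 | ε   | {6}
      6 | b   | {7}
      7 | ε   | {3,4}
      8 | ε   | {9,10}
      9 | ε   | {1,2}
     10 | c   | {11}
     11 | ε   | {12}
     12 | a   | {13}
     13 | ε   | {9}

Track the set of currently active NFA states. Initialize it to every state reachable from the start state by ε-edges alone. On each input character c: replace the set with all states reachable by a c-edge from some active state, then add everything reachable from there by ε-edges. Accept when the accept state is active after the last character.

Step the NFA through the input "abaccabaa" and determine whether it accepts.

Answer: REJECT

Derivation:
S₀ = ε-closure({0}) = {0,1,2,4}
'a' @ 1: {5,6}
'b' @ 2: {1,2,3,4,7,8,9,10}  [accepting]
'a' @ 3: {5,6}
'c' @ 4: {}  — no active states
rest 'cabaa' ignored (set empty)
end set {} — state 1 not in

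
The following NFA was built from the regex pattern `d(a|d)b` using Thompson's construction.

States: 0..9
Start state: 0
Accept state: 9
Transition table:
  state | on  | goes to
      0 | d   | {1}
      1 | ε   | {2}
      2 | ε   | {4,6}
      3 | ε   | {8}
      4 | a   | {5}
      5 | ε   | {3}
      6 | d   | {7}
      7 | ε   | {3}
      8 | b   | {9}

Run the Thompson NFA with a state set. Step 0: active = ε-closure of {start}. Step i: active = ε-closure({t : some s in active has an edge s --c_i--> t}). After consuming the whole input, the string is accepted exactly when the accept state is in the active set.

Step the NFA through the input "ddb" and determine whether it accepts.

S₀ = ε-closure({0}) = {0}
'd' @ 1: {1,2,4,6}
'd' @ 2: {3,7,8}
'b' @ 3: {9}  ✓accept
end set {9} — state 9 in

Answer: ACCEPT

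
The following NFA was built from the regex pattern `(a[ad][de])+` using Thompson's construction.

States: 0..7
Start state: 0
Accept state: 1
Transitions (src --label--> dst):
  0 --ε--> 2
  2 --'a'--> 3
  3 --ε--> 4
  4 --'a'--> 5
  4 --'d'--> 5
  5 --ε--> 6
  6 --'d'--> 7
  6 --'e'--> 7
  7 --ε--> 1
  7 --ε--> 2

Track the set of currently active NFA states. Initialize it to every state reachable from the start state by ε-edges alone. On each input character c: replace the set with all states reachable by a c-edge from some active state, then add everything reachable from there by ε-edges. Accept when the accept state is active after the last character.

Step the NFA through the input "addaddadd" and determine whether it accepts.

start: ε-closure({0}) = {0,2}
'a' @ 1: {3,4}
'd' @ 2: {5,6}
'd' @ 3: {1,2,7}  [accepting]
'a' @ 4: {3,4}
'd' @ 5: {5,6}
'd' @ 6: {1,2,7}  [accepting]
'a' @ 7: {3,4}
'd' @ 8: {5,6}
'd' @ 9: {1,2,7}  [accepting]
end set {1,2,7} — state 1 in

Answer: ACCEPT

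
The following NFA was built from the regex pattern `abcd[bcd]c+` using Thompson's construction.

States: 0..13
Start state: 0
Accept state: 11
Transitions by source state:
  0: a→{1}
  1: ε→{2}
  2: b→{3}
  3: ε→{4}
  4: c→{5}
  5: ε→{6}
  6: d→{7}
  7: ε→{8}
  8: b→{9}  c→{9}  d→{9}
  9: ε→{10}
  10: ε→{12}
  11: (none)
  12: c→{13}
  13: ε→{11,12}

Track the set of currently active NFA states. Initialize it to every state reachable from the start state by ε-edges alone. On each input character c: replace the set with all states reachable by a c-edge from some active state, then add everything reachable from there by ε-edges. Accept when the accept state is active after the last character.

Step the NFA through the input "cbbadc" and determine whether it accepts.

Answer: REJECT

Steps:
initial (ε-close {0}): {0}
'c' @ 1: {}  — state set empty
rest 'bbadc' ignored (set empty)
after full input: {}  (accept=11 not in)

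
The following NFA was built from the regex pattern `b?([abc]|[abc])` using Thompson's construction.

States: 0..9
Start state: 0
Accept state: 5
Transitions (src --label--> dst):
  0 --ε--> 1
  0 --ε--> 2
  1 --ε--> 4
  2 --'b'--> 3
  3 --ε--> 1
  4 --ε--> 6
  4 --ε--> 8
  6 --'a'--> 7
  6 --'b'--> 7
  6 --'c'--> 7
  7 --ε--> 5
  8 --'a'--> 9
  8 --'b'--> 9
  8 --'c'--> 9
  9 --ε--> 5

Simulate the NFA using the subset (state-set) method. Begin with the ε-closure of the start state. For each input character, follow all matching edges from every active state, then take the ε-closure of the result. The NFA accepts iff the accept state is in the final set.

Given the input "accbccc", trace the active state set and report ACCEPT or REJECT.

initial (ε-close {0}): {0,1,2,4,6,8}
'a' @ 1: {5,7,9}  (accept∈set)
'c' @ 2: {}  — state set empty
rest 'cbccc' ignored (set empty)
final: {}; accept 5 not in set

Answer: REJECT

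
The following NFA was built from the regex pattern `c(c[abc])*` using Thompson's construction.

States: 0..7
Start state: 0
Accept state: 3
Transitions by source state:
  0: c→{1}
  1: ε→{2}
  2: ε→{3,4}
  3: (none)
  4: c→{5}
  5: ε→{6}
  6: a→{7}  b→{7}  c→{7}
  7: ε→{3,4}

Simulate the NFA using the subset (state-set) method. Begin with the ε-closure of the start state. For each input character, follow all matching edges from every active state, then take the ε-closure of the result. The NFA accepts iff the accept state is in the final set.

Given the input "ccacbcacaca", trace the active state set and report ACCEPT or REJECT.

initial (ε-close {0}): {0}
'c' @ 1: {1,2,3,4}  ✓accept
'c' @ 2: {5,6}
'a' @ 3: {3,4,7}  ✓accept
'c' @ 4: {5,6}
'b' @ 5: {3,4,7}  ✓accept
'c' @ 6: {5,6}
'a' @ 7: {3,4,7}  ✓accept
'c' @ 8: {5,6}
'a' @ 9: {3,4,7}  ✓accept
'c' @ 10: {5,6}
'a' @ 11: {3,4,7}  ✓accept
end set {3,4,7} — state 3 in

Answer: ACCEPT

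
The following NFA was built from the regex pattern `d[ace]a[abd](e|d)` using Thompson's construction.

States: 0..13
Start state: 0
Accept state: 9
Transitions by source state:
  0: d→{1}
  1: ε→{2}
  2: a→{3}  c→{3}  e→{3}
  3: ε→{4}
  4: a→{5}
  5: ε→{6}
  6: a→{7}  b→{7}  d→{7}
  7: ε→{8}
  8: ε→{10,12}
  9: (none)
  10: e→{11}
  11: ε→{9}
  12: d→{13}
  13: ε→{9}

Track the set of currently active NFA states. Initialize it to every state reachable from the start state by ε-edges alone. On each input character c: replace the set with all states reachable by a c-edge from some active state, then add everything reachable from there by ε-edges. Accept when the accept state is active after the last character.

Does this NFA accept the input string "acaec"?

Answer: REJECT

Derivation:
initial (ε-close {0}): {0}
'a' @ 1: {}  — state set empty
rest 'caec' ignored (set empty)
after full input: {}  (accept=9 not in)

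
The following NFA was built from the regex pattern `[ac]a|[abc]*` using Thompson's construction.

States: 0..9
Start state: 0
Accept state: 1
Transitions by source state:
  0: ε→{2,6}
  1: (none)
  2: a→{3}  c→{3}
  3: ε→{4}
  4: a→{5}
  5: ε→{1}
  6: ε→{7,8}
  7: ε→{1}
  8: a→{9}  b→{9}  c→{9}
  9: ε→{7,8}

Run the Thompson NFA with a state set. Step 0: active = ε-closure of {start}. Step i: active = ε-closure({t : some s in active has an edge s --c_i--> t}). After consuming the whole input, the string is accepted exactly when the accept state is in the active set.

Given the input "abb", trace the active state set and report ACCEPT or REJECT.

S₀ = ε-closure({0}) = {0,1,2,6,7,8}
'a' @ 1: {1,3,4,7,8,9}  (accept∈set)
'b' @ 2: {1,7,8,9}  (accept∈set)
'b' @ 3: {1,7,8,9}  (accept∈set)
final: {1,7,8,9}; accept 1 in set

Answer: ACCEPT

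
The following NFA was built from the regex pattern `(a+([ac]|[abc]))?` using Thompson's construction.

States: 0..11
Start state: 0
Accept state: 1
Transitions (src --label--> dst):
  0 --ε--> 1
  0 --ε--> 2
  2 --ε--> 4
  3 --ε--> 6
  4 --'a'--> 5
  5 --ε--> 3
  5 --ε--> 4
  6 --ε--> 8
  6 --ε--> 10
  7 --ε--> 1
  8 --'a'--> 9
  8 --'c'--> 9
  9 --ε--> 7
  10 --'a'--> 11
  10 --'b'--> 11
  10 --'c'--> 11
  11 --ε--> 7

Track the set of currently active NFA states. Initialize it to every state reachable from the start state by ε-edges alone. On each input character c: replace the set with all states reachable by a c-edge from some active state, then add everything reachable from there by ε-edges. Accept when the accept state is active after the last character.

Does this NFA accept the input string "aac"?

Answer: ACCEPT

Trace:
initial (ε-close {0}): {0,1,2,4}
'a' @ 1: {3,4,5,6,8,10}
'a' @ 2: {1,3,4,5,6,7,8,9,10,11}  ✓accept
'c' @ 3: {1,7,9,11}  ✓accept
final: {1,7,9,11}; accept 1 in set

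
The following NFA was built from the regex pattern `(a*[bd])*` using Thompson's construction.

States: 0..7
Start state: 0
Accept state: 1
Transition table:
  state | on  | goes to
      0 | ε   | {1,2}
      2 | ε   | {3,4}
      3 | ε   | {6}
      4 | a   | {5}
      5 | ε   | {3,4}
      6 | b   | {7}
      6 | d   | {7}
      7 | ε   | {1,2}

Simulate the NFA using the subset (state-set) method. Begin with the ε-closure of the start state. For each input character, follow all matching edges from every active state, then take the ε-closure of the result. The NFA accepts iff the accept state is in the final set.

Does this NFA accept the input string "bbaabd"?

initial (ε-close {0}): {0,1,2,3,4,6}
'b' @ 1: {1,2,3,4,6,7}  [accepting]
'b' @ 2: {1,2,3,4,6,7}  [accepting]
'a' @ 3: {3,4,5,6}
'a' @ 4: {3,4,5,6}
'b' @ 5: {1,2,3,4,6,7}  [accepting]
'd' @ 6: {1,2,3,4,6,7}  [accepting]
final: {1,2,3,4,6,7}; accept 1 in set

Answer: ACCEPT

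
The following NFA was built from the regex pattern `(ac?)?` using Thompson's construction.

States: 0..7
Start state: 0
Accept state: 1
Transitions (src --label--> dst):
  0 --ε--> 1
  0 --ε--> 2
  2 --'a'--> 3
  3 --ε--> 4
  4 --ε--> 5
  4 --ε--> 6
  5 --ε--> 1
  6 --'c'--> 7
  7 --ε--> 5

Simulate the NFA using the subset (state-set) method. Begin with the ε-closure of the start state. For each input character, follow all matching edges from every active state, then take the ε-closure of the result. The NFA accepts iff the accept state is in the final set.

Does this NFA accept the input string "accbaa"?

Answer: REJECT

Steps:
S₀ = ε-closure({0}) = {0,1,2}
'a' @ 1: {1,3,4,5,6}  ✓accept
'c' @ 2: {1,5,7}  ✓accept
'c' @ 3: {}  — dead — no transitions
rest 'baa' ignored (set empty)
final: {}; accept 1 not in set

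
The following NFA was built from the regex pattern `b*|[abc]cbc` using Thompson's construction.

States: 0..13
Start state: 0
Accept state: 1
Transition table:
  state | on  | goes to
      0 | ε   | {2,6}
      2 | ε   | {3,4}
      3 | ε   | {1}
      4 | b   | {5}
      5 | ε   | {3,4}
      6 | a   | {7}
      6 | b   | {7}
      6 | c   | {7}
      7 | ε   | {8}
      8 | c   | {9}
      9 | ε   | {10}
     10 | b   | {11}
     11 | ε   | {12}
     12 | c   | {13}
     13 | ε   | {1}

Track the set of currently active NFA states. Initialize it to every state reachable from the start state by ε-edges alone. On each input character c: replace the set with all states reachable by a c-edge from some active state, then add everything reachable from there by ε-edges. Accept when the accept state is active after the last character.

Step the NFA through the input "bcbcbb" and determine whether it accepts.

start: ε-closure({0}) = {0,1,2,3,4,6}
'b' @ 1: {1,3,4,5,7,8}  (accept∈set)
'c' @ 2: {9,10}
'b' @ 3: {11,12}
'c' @ 4: {1,13}  (accept∈set)
'b' @ 5: {}  — state set empty
rest 'b' ignored (set empty)
end set {} — state 1 not in

Answer: REJECT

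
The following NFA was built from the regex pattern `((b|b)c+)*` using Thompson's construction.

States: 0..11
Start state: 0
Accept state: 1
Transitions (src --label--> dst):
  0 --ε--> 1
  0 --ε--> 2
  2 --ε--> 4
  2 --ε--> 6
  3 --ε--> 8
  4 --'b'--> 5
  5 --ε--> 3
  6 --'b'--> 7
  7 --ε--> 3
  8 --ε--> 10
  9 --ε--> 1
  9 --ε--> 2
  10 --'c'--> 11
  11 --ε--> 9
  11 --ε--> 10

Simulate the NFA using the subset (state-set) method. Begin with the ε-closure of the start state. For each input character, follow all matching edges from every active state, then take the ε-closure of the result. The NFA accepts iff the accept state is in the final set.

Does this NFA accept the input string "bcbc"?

Answer: ACCEPT

Derivation:
initial (ε-close {0}): {0,1,2,4,6}
'b' @ 1: {3,5,7,8,10}
'c' @ 2: {1,2,4,6,9,10,11}  ✓accept
'b' @ 3: {3,5,7,8,10}
'c' @ 4: {1,2,4,6,9,10,11}  ✓accept
final: {1,2,4,6,9,10,11}; accept 1 in set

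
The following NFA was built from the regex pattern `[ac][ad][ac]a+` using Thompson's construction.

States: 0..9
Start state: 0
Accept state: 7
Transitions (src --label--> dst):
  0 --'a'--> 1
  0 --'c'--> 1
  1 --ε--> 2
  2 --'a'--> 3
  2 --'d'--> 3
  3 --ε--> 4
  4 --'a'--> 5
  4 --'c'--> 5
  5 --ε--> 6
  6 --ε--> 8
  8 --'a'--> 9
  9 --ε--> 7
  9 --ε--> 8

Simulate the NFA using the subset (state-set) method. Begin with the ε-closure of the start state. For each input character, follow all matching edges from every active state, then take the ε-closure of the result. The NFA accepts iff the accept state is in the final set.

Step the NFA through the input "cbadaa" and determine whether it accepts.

Answer: REJECT

Steps:
start: ε-closure({0}) = {0}
'c' @ 1: {1,2}
'b' @ 2: {}  — no active states
rest 'adaa' ignored (set empty)
final: {}; accept 7 not in set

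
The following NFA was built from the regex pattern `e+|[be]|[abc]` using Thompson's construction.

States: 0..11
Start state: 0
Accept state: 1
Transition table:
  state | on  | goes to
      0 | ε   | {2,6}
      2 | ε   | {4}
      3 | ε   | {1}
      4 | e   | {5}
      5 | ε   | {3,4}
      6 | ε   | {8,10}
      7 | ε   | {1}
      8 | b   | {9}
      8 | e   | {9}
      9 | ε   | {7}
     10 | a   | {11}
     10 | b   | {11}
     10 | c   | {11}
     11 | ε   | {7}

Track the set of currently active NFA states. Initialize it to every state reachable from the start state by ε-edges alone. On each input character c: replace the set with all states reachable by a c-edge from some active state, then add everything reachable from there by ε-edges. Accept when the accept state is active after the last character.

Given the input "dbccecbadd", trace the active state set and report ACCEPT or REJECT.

S₀ = ε-closure({0}) = {0,2,4,6,8,10}
'd' @ 1: {}  — no active states
rest 'bccecbadd' ignored (set empty)
final: {}; accept 1 not in set

Answer: REJECT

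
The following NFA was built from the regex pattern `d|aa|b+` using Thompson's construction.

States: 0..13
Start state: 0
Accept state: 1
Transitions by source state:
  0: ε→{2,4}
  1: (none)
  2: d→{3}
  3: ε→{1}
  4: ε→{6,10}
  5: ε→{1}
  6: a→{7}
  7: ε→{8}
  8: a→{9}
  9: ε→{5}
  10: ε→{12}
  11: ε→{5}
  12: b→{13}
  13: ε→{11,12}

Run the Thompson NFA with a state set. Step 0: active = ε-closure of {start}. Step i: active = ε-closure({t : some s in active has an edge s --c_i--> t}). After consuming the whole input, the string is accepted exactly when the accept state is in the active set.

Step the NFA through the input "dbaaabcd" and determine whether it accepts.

Answer: REJECT

Trace:
S₀ = ε-closure({0}) = {0,2,4,6,10,12}
'd' @ 1: {1,3}  [accepting]
'b' @ 2: {}  — state set empty
rest 'aaabcd' ignored (set empty)
final: {}; accept 1 not in set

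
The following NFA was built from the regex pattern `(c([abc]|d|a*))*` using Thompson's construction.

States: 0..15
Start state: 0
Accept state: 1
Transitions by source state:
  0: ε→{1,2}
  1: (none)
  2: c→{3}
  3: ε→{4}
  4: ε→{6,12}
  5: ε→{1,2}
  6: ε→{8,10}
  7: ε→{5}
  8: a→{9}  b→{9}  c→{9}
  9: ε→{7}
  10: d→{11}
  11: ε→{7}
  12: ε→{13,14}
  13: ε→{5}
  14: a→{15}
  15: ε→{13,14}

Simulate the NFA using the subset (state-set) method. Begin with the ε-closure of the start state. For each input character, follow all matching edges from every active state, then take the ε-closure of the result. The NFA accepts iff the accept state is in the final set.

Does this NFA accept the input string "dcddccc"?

Answer: REJECT

Steps:
start: ε-closure({0}) = {0,1,2}
'd' @ 1: {}  — no active states
rest 'cddccc' ignored (set empty)
final: {}; accept 1 not in set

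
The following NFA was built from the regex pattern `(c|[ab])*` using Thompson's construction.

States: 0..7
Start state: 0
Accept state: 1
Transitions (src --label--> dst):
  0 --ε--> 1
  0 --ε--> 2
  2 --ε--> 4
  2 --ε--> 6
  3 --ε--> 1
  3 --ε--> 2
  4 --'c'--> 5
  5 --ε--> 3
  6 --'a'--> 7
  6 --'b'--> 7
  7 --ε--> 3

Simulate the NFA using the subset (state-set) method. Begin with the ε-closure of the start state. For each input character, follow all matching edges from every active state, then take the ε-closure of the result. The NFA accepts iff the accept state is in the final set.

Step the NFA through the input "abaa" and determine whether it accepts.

Answer: ACCEPT

Steps:
initial (ε-close {0}): {0,1,2,4,6}
'a' @ 1: {1,2,3,4,6,7}  (accept∈set)
'b' @ 2: {1,2,3,4,6,7}  (accept∈set)
'a' @ 3: {1,2,3,4,6,7}  (accept∈set)
'a' @ 4: {1,2,3,4,6,7}  (accept∈set)
final: {1,2,3,4,6,7}; accept 1 in set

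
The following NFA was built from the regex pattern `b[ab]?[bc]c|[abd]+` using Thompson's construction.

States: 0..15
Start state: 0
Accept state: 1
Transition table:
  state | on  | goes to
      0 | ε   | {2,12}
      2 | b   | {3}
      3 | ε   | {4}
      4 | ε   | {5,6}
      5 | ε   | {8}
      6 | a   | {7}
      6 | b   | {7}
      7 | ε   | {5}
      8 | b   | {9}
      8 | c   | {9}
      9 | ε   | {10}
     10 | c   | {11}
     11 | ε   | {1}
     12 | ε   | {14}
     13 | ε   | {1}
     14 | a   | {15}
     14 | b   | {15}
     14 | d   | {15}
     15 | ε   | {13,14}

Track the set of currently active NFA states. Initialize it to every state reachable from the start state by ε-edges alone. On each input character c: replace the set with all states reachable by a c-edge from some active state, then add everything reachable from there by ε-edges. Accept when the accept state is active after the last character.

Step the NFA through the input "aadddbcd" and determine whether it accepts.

Answer: REJECT

Trace:
S₀ = ε-closure({0}) = {0,2,12,14}
'a' @ 1: {1,13,14,15}  [accepting]
'a' @ 2: {1,13,14,15}  [accepting]
'd' @ 3: {1,13,14,15}  [accepting]
'd' @ 4: {1,13,14,15}  [accepting]
'd' @ 5: {1,13,14,15}  [accepting]
'b' @ 6: {1,13,14,15}  [accepting]
'c' @ 7: {}  — state set empty
rest 'd' ignored (set empty)
final: {}; accept 1 not in set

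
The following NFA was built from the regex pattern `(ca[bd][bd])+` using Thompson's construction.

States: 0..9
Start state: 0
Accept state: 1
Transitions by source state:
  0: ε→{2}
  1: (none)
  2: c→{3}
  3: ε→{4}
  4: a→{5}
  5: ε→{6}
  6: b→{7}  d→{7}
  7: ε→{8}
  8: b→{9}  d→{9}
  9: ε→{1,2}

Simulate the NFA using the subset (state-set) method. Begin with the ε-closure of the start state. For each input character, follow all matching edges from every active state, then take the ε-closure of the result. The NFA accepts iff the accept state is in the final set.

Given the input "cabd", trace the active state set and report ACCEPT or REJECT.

Answer: ACCEPT

Trace:
initial (ε-close {0}): {0,2}
'c' @ 1: {3,4}
'a' @ 2: {5,6}
'b' @ 3: {7,8}
'd' @ 4: {1,2,9}  ✓accept
final: {1,2,9}; accept 1 in set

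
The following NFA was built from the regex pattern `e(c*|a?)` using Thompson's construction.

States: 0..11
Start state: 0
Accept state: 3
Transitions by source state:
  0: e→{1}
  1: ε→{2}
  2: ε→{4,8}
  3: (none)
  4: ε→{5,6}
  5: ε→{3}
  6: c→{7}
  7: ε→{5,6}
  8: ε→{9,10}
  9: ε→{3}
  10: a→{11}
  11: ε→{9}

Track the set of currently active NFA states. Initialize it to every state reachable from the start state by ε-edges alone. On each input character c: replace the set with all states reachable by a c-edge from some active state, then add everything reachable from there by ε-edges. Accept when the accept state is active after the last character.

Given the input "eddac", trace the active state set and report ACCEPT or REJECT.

Answer: REJECT

Derivation:
start: ε-closure({0}) = {0}
'e' @ 1: {1,2,3,4,5,6,8,9,10}  ✓accept
'd' @ 2: {}  — no active states
rest 'dac' ignored (set empty)
end set {} — state 3 not in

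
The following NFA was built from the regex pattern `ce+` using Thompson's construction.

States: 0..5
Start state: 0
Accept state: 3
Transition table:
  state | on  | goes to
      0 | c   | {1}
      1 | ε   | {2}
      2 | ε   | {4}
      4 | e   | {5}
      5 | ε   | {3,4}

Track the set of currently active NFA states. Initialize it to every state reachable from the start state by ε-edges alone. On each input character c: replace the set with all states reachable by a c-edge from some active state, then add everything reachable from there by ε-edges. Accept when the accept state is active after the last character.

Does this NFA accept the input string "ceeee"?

Answer: ACCEPT

Derivation:
S₀ = ε-closure({0}) = {0}
'c' @ 1: {1,2,4}
'e' @ 2: {3,4,5}  [accepting]
'e' @ 3: {3,4,5}  [accepting]
'e' @ 4: {3,4,5}  [accepting]
'e' @ 5: {3,4,5}  [accepting]
end set {3,4,5} — state 3 in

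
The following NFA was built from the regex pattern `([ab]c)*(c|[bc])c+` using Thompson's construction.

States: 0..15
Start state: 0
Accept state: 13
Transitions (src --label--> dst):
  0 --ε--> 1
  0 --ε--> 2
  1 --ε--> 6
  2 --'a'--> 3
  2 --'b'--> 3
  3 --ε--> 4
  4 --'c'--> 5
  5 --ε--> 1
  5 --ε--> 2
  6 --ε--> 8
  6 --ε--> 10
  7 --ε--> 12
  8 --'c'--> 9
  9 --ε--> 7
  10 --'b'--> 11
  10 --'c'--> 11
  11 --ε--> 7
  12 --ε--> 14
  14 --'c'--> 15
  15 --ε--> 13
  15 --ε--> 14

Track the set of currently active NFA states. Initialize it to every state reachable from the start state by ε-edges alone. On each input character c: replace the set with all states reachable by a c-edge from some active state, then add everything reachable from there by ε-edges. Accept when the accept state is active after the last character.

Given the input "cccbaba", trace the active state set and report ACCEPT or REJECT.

Answer: REJECT

Derivation:
initial (ε-close {0}): {0,1,2,6,8,10}
'c' @ 1: {7,9,11,12,14}
'c' @ 2: {13,14,15}  ✓accept
'c' @ 3: {13,14,15}  ✓accept
'b' @ 4: {}  — no active states
rest 'aba' ignored (set empty)
end set {} — state 13 not in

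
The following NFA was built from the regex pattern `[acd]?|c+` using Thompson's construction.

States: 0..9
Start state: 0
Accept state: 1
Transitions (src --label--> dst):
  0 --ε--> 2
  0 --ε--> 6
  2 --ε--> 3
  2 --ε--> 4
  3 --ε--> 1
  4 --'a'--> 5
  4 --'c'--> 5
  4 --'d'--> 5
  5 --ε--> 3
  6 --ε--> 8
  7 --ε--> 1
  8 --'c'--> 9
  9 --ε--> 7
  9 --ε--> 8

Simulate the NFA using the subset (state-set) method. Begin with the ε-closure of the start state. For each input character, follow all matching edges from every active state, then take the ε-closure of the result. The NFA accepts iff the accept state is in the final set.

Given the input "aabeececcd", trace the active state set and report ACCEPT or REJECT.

Answer: REJECT

Steps:
initial (ε-close {0}): {0,1,2,3,4,6,8}
'a' @ 1: {1,3,5}  ✓accept
'a' @ 2: {}  — dead — no transitions
rest 'beececcd' ignored (set empty)
after full input: {}  (accept=1 not in)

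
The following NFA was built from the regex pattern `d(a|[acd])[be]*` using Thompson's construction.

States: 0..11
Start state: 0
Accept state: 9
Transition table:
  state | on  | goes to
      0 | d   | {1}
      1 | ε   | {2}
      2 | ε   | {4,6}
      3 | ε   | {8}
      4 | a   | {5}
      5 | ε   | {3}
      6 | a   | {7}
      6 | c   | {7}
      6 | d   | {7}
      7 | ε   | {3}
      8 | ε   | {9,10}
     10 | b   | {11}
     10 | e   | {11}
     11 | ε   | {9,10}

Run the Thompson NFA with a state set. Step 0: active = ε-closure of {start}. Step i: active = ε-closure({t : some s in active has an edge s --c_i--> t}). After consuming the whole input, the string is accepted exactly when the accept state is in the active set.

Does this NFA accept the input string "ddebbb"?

S₀ = ε-closure({0}) = {0}
'd' @ 1: {1,2,4,6}
'd' @ 2: {3,7,8,9,10}  ✓accept
'e' @ 3: {9,10,11}  ✓accept
'b' @ 4: {9,10,11}  ✓accept
'b' @ 5: {9,10,11}  ✓accept
'b' @ 6: {9,10,11}  ✓accept
final: {9,10,11}; accept 9 in set

Answer: ACCEPT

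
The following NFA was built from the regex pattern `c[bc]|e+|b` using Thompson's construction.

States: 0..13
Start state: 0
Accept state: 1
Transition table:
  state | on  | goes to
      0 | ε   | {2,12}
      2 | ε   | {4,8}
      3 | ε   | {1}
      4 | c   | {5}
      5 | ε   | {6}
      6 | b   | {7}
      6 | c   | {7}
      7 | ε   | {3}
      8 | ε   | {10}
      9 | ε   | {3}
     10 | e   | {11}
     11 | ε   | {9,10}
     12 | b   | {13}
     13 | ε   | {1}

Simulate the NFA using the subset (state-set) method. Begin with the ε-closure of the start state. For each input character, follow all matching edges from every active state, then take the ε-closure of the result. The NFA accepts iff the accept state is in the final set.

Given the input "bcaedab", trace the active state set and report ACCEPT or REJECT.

start: ε-closure({0}) = {0,2,4,8,10,12}
'b' @ 1: {1,13}  [accepting]
'c' @ 2: {}  — no active states
rest 'aedab' ignored (set empty)
after full input: {}  (accept=1 not in)

Answer: REJECT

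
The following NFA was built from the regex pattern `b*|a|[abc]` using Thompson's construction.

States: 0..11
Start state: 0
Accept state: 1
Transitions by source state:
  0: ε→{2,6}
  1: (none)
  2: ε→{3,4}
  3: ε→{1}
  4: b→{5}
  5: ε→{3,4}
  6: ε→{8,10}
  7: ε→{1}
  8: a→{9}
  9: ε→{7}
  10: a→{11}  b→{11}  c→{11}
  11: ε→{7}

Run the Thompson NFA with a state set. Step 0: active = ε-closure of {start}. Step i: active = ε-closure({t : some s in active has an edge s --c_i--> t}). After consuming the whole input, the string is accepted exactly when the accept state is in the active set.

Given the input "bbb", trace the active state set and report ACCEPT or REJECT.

S₀ = ε-closure({0}) = {0,1,2,3,4,6,8,10}
'b' @ 1: {1,3,4,5,7,11}  ✓accept
'b' @ 2: {1,3,4,5}  ✓accept
'b' @ 3: {1,3,4,5}  ✓accept
final: {1,3,4,5}; accept 1 in set

Answer: ACCEPT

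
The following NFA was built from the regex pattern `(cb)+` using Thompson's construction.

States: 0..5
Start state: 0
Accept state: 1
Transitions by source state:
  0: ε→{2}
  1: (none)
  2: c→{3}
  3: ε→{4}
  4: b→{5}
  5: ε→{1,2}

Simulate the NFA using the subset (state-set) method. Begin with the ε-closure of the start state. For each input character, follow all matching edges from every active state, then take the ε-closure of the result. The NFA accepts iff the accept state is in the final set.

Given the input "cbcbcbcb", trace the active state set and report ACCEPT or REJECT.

Answer: ACCEPT

Trace:
start: ε-closure({0}) = {0,2}
'c' @ 1: {3,4}
'b' @ 2: {1,2,5}  (accept∈set)
'c' @ 3: {3,4}
'b' @ 4: {1,2,5}  (accept∈set)
'c' @ 5: {3,4}
'b' @ 6: {1,2,5}  (accept∈set)
'c' @ 7: {3,4}
'b' @ 8: {1,2,5}  (accept∈set)
after full input: {1,2,5}  (accept=1 in)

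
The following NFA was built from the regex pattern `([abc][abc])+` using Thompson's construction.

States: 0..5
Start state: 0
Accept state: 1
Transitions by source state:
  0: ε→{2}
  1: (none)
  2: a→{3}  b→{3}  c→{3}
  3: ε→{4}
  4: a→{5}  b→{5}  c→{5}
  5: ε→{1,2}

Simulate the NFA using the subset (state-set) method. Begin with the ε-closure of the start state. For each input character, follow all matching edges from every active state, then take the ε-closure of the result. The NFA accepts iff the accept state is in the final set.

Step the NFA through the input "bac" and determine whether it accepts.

initial (ε-close {0}): {0,2}
'b' @ 1: {3,4}
'a' @ 2: {1,2,5}  [accepting]
'c' @ 3: {3,4}
after full input: {3,4}  (accept=1 not in)

Answer: REJECT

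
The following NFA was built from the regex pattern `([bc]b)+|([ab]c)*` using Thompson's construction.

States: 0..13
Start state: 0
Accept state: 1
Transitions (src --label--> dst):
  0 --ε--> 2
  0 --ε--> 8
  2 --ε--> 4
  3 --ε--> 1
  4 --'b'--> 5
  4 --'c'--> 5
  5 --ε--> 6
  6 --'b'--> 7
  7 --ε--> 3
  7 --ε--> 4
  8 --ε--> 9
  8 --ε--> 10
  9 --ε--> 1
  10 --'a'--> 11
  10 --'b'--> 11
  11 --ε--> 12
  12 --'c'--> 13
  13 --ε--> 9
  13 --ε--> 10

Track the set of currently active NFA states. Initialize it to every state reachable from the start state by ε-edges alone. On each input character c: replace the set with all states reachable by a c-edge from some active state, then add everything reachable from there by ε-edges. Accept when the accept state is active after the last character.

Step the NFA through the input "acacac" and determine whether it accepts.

Answer: ACCEPT

Trace:
initial (ε-close {0}): {0,1,2,4,8,9,10}
'a' @ 1: {11,12}
'c' @ 2: {1,9,10,13}  [accepting]
'a' @ 3: {11,12}
'c' @ 4: {1,9,10,13}  [accepting]
'a' @ 5: {11,12}
'c' @ 6: {1,9,10,13}  [accepting]
end set {1,9,10,13} — state 1 in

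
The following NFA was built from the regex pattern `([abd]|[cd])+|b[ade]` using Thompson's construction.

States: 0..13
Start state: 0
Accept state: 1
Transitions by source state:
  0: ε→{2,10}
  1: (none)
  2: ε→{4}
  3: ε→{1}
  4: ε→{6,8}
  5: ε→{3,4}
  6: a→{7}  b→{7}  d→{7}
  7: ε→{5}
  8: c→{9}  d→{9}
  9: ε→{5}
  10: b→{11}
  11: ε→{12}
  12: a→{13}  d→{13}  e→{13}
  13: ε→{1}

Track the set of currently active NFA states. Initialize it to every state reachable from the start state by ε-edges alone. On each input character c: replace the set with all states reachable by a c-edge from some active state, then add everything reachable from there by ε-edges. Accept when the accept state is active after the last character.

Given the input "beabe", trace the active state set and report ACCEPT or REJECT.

Answer: REJECT

Trace:
start: ε-closure({0}) = {0,2,4,6,8,10}
'b' @ 1: {1,3,4,5,6,7,8,11,12}  ✓accept
'e' @ 2: {1,13}  ✓accept
'a' @ 3: {}  — state set empty
rest 'be' ignored (set empty)
after full input: {}  (accept=1 not in)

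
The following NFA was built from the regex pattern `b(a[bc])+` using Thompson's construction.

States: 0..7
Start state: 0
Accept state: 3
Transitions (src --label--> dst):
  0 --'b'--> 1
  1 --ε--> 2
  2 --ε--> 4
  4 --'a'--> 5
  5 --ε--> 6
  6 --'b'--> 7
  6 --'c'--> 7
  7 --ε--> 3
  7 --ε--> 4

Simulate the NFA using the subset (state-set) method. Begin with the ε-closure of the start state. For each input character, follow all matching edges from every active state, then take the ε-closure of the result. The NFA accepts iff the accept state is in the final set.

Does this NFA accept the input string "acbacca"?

start: ε-closure({0}) = {0}
'a' @ 1: {}  — dead — no transitions
rest 'cbacca' ignored (set empty)
final: {}; accept 3 not in set

Answer: REJECT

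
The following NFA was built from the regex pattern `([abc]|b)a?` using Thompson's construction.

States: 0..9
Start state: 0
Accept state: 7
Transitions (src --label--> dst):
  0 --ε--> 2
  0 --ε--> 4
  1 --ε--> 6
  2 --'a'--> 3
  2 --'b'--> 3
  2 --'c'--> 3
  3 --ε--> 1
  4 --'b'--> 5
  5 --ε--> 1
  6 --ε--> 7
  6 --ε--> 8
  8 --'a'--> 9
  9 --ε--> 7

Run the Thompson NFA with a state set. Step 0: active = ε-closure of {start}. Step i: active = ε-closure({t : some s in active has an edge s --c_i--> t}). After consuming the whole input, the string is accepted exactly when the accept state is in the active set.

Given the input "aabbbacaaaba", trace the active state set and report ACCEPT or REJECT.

Answer: REJECT

Steps:
S₀ = ε-closure({0}) = {0,2,4}
'a' @ 1: {1,3,6,7,8}  (accept∈set)
'a' @ 2: {7,9}  (accept∈set)
'b' @ 3: {}  — dead — no transitions
rest 'bbacaaaba' ignored (set empty)
end set {} — state 7 not in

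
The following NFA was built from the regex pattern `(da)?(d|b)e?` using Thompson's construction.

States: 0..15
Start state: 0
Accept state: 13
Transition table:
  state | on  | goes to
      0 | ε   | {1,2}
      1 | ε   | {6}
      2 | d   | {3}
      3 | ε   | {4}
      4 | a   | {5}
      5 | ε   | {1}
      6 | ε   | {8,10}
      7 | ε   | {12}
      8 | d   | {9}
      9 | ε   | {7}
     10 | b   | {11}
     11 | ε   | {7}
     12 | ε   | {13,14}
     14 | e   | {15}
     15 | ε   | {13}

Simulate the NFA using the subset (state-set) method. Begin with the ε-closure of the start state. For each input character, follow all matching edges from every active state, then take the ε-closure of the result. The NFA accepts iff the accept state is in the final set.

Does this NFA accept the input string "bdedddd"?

start: ε-closure({0}) = {0,1,2,6,8,10}
'b' @ 1: {7,11,12,13,14}  ✓accept
'd' @ 2: {}  — state set empty
rest 'edddd' ignored (set empty)
after full input: {}  (accept=13 not in)

Answer: REJECT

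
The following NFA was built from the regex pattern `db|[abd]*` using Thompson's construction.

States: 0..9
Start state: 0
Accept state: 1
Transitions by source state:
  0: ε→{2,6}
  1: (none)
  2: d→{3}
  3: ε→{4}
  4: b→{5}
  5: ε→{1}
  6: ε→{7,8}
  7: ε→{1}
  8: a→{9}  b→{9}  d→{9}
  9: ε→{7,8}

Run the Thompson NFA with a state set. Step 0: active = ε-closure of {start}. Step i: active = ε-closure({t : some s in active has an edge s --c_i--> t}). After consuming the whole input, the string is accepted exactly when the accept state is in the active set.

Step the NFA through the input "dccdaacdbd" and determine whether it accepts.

Answer: REJECT

Steps:
start: ε-closure({0}) = {0,1,2,6,7,8}
'd' @ 1: {1,3,4,7,8,9}  ✓accept
'c' @ 2: {}  — dead — no transitions
rest 'cdaacdbd' ignored (set empty)
end set {} — state 1 not in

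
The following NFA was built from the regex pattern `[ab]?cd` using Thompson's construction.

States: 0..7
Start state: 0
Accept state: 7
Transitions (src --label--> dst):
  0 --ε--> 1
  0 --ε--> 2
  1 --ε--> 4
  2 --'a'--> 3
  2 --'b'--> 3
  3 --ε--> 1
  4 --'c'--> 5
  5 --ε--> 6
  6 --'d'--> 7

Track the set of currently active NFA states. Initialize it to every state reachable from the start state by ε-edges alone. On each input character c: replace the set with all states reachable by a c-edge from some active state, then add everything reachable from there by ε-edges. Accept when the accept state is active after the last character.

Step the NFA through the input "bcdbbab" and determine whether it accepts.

start: ε-closure({0}) = {0,1,2,4}
'b' @ 1: {1,3,4}
'c' @ 2: {5,6}
'd' @ 3: {7}  [accepting]
'b' @ 4: {}  — dead — no transitions
rest 'bab' ignored (set empty)
final: {}; accept 7 not in set

Answer: REJECT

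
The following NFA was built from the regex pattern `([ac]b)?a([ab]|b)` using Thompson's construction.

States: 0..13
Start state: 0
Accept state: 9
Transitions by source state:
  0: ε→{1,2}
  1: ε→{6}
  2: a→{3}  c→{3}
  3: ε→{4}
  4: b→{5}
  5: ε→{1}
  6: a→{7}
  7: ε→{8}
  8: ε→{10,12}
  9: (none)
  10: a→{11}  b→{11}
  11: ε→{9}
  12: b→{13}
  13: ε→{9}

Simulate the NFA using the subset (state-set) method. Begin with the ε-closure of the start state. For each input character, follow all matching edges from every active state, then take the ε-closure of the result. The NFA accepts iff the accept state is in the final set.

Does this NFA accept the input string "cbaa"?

S₀ = ε-closure({0}) = {0,1,2,6}
'c' @ 1: {3,4}
'b' @ 2: {1,5,6}
'a' @ 3: {7,8,10,12}
'a' @ 4: {9,11}  ✓accept
final: {9,11}; accept 9 in set

Answer: ACCEPT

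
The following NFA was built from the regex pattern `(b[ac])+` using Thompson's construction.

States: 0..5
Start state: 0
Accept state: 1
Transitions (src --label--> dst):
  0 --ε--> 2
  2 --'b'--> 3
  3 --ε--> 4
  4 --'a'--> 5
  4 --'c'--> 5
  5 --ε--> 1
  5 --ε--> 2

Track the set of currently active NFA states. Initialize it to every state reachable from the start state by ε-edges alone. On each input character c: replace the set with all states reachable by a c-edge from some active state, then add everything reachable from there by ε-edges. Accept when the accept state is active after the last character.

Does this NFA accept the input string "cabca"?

Answer: REJECT

Trace:
S₀ = ε-closure({0}) = {0,2}
'c' @ 1: {}  — no active states
rest 'abca' ignored (set empty)
after full input: {}  (accept=1 not in)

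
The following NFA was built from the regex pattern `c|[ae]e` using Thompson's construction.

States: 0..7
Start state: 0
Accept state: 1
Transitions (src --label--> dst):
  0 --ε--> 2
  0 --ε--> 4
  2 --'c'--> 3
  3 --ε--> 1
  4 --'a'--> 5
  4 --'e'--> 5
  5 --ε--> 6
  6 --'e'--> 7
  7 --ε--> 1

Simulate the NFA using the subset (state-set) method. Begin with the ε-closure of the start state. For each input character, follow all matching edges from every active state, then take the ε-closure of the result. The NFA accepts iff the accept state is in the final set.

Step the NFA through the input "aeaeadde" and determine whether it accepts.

start: ε-closure({0}) = {0,2,4}
'a' @ 1: {5,6}
'e' @ 2: {1,7}  ✓accept
'a' @ 3: {}  — no active states
rest 'eadde' ignored (set empty)
end set {} — state 1 not in

Answer: REJECT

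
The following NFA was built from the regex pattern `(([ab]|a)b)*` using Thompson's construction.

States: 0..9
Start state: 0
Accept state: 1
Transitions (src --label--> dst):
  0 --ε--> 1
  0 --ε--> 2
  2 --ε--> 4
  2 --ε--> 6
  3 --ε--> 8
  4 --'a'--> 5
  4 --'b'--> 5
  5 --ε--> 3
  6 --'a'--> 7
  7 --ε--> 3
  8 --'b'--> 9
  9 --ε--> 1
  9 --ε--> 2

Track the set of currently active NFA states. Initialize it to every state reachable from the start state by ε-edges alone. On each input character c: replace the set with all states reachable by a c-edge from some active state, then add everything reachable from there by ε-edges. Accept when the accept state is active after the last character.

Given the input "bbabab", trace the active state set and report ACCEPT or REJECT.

initial (ε-close {0}): {0,1,2,4,6}
'b' @ 1: {3,5,8}
'b' @ 2: {1,2,4,6,9}  ✓accept
'a' @ 3: {3,5,7,8}
'b' @ 4: {1,2,4,6,9}  ✓accept
'a' @ 5: {3,5,7,8}
'b' @ 6: {1,2,4,6,9}  ✓accept
final: {1,2,4,6,9}; accept 1 in set

Answer: ACCEPT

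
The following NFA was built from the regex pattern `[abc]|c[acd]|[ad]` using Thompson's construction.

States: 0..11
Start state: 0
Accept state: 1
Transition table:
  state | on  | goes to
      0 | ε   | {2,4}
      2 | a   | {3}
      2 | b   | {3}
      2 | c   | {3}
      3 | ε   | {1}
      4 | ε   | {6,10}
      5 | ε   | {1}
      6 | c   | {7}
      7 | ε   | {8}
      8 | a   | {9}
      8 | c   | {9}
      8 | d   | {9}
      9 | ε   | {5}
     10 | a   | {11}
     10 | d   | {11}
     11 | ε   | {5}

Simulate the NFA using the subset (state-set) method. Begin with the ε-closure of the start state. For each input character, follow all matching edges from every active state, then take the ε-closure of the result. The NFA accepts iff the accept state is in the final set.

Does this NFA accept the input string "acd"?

S₀ = ε-closure({0}) = {0,2,4,6,10}
'a' @ 1: {1,3,5,11}  [accepting]
'c' @ 2: {}  — dead — no transitions
rest 'd' ignored (set empty)
end set {} — state 1 not in

Answer: REJECT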